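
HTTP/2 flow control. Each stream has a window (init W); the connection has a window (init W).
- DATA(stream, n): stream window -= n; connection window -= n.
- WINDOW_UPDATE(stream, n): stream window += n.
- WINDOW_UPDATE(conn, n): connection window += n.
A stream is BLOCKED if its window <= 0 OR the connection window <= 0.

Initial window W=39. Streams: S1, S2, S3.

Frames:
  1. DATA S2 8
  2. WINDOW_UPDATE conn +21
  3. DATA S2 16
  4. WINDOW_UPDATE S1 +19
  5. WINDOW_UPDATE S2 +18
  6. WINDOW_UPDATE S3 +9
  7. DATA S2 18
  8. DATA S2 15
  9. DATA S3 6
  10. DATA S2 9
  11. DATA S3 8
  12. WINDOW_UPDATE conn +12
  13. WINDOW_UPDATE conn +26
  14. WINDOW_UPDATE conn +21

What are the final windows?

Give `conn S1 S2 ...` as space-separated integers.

Op 1: conn=31 S1=39 S2=31 S3=39 blocked=[]
Op 2: conn=52 S1=39 S2=31 S3=39 blocked=[]
Op 3: conn=36 S1=39 S2=15 S3=39 blocked=[]
Op 4: conn=36 S1=58 S2=15 S3=39 blocked=[]
Op 5: conn=36 S1=58 S2=33 S3=39 blocked=[]
Op 6: conn=36 S1=58 S2=33 S3=48 blocked=[]
Op 7: conn=18 S1=58 S2=15 S3=48 blocked=[]
Op 8: conn=3 S1=58 S2=0 S3=48 blocked=[2]
Op 9: conn=-3 S1=58 S2=0 S3=42 blocked=[1, 2, 3]
Op 10: conn=-12 S1=58 S2=-9 S3=42 blocked=[1, 2, 3]
Op 11: conn=-20 S1=58 S2=-9 S3=34 blocked=[1, 2, 3]
Op 12: conn=-8 S1=58 S2=-9 S3=34 blocked=[1, 2, 3]
Op 13: conn=18 S1=58 S2=-9 S3=34 blocked=[2]
Op 14: conn=39 S1=58 S2=-9 S3=34 blocked=[2]

Answer: 39 58 -9 34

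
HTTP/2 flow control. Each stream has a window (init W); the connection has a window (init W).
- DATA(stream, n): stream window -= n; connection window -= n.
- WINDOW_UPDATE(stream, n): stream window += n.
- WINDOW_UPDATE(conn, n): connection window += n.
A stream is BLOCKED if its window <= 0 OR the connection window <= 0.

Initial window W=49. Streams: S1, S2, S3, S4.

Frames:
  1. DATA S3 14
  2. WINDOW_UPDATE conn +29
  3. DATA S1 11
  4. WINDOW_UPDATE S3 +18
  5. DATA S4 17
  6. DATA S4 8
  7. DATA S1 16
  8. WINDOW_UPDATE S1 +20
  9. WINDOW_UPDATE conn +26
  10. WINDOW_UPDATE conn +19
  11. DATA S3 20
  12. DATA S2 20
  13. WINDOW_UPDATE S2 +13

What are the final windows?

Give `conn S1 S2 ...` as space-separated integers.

Op 1: conn=35 S1=49 S2=49 S3=35 S4=49 blocked=[]
Op 2: conn=64 S1=49 S2=49 S3=35 S4=49 blocked=[]
Op 3: conn=53 S1=38 S2=49 S3=35 S4=49 blocked=[]
Op 4: conn=53 S1=38 S2=49 S3=53 S4=49 blocked=[]
Op 5: conn=36 S1=38 S2=49 S3=53 S4=32 blocked=[]
Op 6: conn=28 S1=38 S2=49 S3=53 S4=24 blocked=[]
Op 7: conn=12 S1=22 S2=49 S3=53 S4=24 blocked=[]
Op 8: conn=12 S1=42 S2=49 S3=53 S4=24 blocked=[]
Op 9: conn=38 S1=42 S2=49 S3=53 S4=24 blocked=[]
Op 10: conn=57 S1=42 S2=49 S3=53 S4=24 blocked=[]
Op 11: conn=37 S1=42 S2=49 S3=33 S4=24 blocked=[]
Op 12: conn=17 S1=42 S2=29 S3=33 S4=24 blocked=[]
Op 13: conn=17 S1=42 S2=42 S3=33 S4=24 blocked=[]

Answer: 17 42 42 33 24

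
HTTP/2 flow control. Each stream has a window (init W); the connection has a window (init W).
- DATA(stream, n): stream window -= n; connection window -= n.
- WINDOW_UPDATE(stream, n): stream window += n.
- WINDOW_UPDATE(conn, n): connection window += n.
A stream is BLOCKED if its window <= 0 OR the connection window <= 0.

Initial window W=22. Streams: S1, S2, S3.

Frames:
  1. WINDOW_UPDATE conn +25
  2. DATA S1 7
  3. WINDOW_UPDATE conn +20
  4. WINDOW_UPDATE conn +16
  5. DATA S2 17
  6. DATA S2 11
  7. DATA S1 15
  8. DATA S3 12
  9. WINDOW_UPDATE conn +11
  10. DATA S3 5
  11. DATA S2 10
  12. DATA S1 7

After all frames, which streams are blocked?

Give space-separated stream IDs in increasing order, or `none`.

Answer: S1 S2

Derivation:
Op 1: conn=47 S1=22 S2=22 S3=22 blocked=[]
Op 2: conn=40 S1=15 S2=22 S3=22 blocked=[]
Op 3: conn=60 S1=15 S2=22 S3=22 blocked=[]
Op 4: conn=76 S1=15 S2=22 S3=22 blocked=[]
Op 5: conn=59 S1=15 S2=5 S3=22 blocked=[]
Op 6: conn=48 S1=15 S2=-6 S3=22 blocked=[2]
Op 7: conn=33 S1=0 S2=-6 S3=22 blocked=[1, 2]
Op 8: conn=21 S1=0 S2=-6 S3=10 blocked=[1, 2]
Op 9: conn=32 S1=0 S2=-6 S3=10 blocked=[1, 2]
Op 10: conn=27 S1=0 S2=-6 S3=5 blocked=[1, 2]
Op 11: conn=17 S1=0 S2=-16 S3=5 blocked=[1, 2]
Op 12: conn=10 S1=-7 S2=-16 S3=5 blocked=[1, 2]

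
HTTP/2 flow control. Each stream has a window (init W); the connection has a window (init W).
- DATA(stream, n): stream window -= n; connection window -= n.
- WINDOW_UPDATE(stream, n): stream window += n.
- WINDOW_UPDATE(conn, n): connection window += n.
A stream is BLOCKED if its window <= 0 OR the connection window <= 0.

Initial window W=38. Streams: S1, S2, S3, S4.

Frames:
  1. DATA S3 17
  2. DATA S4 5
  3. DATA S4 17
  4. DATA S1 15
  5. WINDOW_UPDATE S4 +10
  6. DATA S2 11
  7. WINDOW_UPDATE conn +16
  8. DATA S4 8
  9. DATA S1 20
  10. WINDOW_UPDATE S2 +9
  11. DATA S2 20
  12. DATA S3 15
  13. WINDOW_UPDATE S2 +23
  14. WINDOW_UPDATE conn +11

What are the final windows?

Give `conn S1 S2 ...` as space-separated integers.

Answer: -63 3 39 6 18

Derivation:
Op 1: conn=21 S1=38 S2=38 S3=21 S4=38 blocked=[]
Op 2: conn=16 S1=38 S2=38 S3=21 S4=33 blocked=[]
Op 3: conn=-1 S1=38 S2=38 S3=21 S4=16 blocked=[1, 2, 3, 4]
Op 4: conn=-16 S1=23 S2=38 S3=21 S4=16 blocked=[1, 2, 3, 4]
Op 5: conn=-16 S1=23 S2=38 S3=21 S4=26 blocked=[1, 2, 3, 4]
Op 6: conn=-27 S1=23 S2=27 S3=21 S4=26 blocked=[1, 2, 3, 4]
Op 7: conn=-11 S1=23 S2=27 S3=21 S4=26 blocked=[1, 2, 3, 4]
Op 8: conn=-19 S1=23 S2=27 S3=21 S4=18 blocked=[1, 2, 3, 4]
Op 9: conn=-39 S1=3 S2=27 S3=21 S4=18 blocked=[1, 2, 3, 4]
Op 10: conn=-39 S1=3 S2=36 S3=21 S4=18 blocked=[1, 2, 3, 4]
Op 11: conn=-59 S1=3 S2=16 S3=21 S4=18 blocked=[1, 2, 3, 4]
Op 12: conn=-74 S1=3 S2=16 S3=6 S4=18 blocked=[1, 2, 3, 4]
Op 13: conn=-74 S1=3 S2=39 S3=6 S4=18 blocked=[1, 2, 3, 4]
Op 14: conn=-63 S1=3 S2=39 S3=6 S4=18 blocked=[1, 2, 3, 4]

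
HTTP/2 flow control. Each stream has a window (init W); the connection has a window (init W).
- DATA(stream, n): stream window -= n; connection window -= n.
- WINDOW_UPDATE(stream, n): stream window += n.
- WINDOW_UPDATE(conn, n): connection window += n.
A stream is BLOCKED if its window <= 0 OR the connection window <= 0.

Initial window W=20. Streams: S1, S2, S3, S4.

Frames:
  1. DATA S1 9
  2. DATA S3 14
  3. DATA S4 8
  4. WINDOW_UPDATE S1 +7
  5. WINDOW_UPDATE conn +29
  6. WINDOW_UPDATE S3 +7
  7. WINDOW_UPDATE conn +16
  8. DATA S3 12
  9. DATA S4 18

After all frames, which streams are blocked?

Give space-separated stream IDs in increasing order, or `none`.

Answer: S4

Derivation:
Op 1: conn=11 S1=11 S2=20 S3=20 S4=20 blocked=[]
Op 2: conn=-3 S1=11 S2=20 S3=6 S4=20 blocked=[1, 2, 3, 4]
Op 3: conn=-11 S1=11 S2=20 S3=6 S4=12 blocked=[1, 2, 3, 4]
Op 4: conn=-11 S1=18 S2=20 S3=6 S4=12 blocked=[1, 2, 3, 4]
Op 5: conn=18 S1=18 S2=20 S3=6 S4=12 blocked=[]
Op 6: conn=18 S1=18 S2=20 S3=13 S4=12 blocked=[]
Op 7: conn=34 S1=18 S2=20 S3=13 S4=12 blocked=[]
Op 8: conn=22 S1=18 S2=20 S3=1 S4=12 blocked=[]
Op 9: conn=4 S1=18 S2=20 S3=1 S4=-6 blocked=[4]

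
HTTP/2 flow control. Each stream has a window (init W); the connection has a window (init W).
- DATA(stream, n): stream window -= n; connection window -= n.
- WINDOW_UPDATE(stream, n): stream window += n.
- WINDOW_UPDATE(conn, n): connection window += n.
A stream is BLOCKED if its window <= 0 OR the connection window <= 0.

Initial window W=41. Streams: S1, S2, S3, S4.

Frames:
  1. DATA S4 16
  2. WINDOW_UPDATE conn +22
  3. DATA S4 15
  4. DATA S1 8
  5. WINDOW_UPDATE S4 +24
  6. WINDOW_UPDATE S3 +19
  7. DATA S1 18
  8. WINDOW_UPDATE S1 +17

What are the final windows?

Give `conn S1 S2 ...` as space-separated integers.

Op 1: conn=25 S1=41 S2=41 S3=41 S4=25 blocked=[]
Op 2: conn=47 S1=41 S2=41 S3=41 S4=25 blocked=[]
Op 3: conn=32 S1=41 S2=41 S3=41 S4=10 blocked=[]
Op 4: conn=24 S1=33 S2=41 S3=41 S4=10 blocked=[]
Op 5: conn=24 S1=33 S2=41 S3=41 S4=34 blocked=[]
Op 6: conn=24 S1=33 S2=41 S3=60 S4=34 blocked=[]
Op 7: conn=6 S1=15 S2=41 S3=60 S4=34 blocked=[]
Op 8: conn=6 S1=32 S2=41 S3=60 S4=34 blocked=[]

Answer: 6 32 41 60 34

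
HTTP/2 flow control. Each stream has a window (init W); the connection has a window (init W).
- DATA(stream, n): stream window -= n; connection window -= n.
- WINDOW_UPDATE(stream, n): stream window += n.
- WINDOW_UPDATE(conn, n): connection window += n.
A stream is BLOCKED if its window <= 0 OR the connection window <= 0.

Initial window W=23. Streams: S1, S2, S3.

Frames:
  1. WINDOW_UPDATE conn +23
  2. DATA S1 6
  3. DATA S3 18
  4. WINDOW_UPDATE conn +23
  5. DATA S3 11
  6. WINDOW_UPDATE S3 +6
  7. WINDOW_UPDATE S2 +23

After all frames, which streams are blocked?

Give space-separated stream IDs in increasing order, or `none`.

Answer: S3

Derivation:
Op 1: conn=46 S1=23 S2=23 S3=23 blocked=[]
Op 2: conn=40 S1=17 S2=23 S3=23 blocked=[]
Op 3: conn=22 S1=17 S2=23 S3=5 blocked=[]
Op 4: conn=45 S1=17 S2=23 S3=5 blocked=[]
Op 5: conn=34 S1=17 S2=23 S3=-6 blocked=[3]
Op 6: conn=34 S1=17 S2=23 S3=0 blocked=[3]
Op 7: conn=34 S1=17 S2=46 S3=0 blocked=[3]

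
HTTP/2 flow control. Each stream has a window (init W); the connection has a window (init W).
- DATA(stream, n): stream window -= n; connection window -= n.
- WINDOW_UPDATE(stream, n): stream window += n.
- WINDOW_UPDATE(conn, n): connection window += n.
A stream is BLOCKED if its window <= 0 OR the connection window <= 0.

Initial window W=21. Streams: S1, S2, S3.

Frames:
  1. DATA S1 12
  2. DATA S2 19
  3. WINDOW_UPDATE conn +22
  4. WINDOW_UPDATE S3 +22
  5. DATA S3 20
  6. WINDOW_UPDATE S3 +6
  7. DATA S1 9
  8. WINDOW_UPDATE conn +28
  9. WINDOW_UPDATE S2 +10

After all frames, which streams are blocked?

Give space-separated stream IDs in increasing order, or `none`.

Answer: S1

Derivation:
Op 1: conn=9 S1=9 S2=21 S3=21 blocked=[]
Op 2: conn=-10 S1=9 S2=2 S3=21 blocked=[1, 2, 3]
Op 3: conn=12 S1=9 S2=2 S3=21 blocked=[]
Op 4: conn=12 S1=9 S2=2 S3=43 blocked=[]
Op 5: conn=-8 S1=9 S2=2 S3=23 blocked=[1, 2, 3]
Op 6: conn=-8 S1=9 S2=2 S3=29 blocked=[1, 2, 3]
Op 7: conn=-17 S1=0 S2=2 S3=29 blocked=[1, 2, 3]
Op 8: conn=11 S1=0 S2=2 S3=29 blocked=[1]
Op 9: conn=11 S1=0 S2=12 S3=29 blocked=[1]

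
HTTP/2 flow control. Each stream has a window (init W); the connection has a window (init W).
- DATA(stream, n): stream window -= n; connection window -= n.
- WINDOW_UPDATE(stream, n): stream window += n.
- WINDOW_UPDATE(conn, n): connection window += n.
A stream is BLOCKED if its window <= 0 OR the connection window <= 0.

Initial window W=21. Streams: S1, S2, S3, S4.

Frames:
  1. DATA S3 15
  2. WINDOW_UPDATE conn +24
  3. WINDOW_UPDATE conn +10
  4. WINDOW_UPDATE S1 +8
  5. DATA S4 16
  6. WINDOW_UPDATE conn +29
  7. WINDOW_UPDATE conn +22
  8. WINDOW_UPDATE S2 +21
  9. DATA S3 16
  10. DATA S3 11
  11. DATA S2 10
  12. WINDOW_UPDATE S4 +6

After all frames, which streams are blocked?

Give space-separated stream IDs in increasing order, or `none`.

Op 1: conn=6 S1=21 S2=21 S3=6 S4=21 blocked=[]
Op 2: conn=30 S1=21 S2=21 S3=6 S4=21 blocked=[]
Op 3: conn=40 S1=21 S2=21 S3=6 S4=21 blocked=[]
Op 4: conn=40 S1=29 S2=21 S3=6 S4=21 blocked=[]
Op 5: conn=24 S1=29 S2=21 S3=6 S4=5 blocked=[]
Op 6: conn=53 S1=29 S2=21 S3=6 S4=5 blocked=[]
Op 7: conn=75 S1=29 S2=21 S3=6 S4=5 blocked=[]
Op 8: conn=75 S1=29 S2=42 S3=6 S4=5 blocked=[]
Op 9: conn=59 S1=29 S2=42 S3=-10 S4=5 blocked=[3]
Op 10: conn=48 S1=29 S2=42 S3=-21 S4=5 blocked=[3]
Op 11: conn=38 S1=29 S2=32 S3=-21 S4=5 blocked=[3]
Op 12: conn=38 S1=29 S2=32 S3=-21 S4=11 blocked=[3]

Answer: S3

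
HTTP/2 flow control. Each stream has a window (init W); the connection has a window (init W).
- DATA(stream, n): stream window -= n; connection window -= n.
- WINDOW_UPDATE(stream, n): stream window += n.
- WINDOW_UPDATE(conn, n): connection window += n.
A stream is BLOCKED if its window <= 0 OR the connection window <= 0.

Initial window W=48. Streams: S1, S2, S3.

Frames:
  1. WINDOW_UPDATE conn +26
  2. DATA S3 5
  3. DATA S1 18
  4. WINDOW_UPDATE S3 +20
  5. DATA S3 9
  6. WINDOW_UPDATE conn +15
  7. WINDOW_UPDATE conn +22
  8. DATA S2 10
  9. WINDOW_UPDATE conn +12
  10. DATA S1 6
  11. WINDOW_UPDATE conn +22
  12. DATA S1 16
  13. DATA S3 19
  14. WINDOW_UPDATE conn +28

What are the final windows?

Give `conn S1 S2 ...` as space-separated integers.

Answer: 90 8 38 35

Derivation:
Op 1: conn=74 S1=48 S2=48 S3=48 blocked=[]
Op 2: conn=69 S1=48 S2=48 S3=43 blocked=[]
Op 3: conn=51 S1=30 S2=48 S3=43 blocked=[]
Op 4: conn=51 S1=30 S2=48 S3=63 blocked=[]
Op 5: conn=42 S1=30 S2=48 S3=54 blocked=[]
Op 6: conn=57 S1=30 S2=48 S3=54 blocked=[]
Op 7: conn=79 S1=30 S2=48 S3=54 blocked=[]
Op 8: conn=69 S1=30 S2=38 S3=54 blocked=[]
Op 9: conn=81 S1=30 S2=38 S3=54 blocked=[]
Op 10: conn=75 S1=24 S2=38 S3=54 blocked=[]
Op 11: conn=97 S1=24 S2=38 S3=54 blocked=[]
Op 12: conn=81 S1=8 S2=38 S3=54 blocked=[]
Op 13: conn=62 S1=8 S2=38 S3=35 blocked=[]
Op 14: conn=90 S1=8 S2=38 S3=35 blocked=[]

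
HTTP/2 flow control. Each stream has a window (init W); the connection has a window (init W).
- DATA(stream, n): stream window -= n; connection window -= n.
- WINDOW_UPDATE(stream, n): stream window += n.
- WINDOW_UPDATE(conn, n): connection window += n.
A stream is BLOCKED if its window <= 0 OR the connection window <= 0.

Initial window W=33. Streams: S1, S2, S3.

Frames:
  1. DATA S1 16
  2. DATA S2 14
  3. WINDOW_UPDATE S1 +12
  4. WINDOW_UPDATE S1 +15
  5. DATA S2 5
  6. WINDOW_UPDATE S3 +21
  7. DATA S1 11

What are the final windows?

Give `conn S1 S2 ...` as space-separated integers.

Op 1: conn=17 S1=17 S2=33 S3=33 blocked=[]
Op 2: conn=3 S1=17 S2=19 S3=33 blocked=[]
Op 3: conn=3 S1=29 S2=19 S3=33 blocked=[]
Op 4: conn=3 S1=44 S2=19 S3=33 blocked=[]
Op 5: conn=-2 S1=44 S2=14 S3=33 blocked=[1, 2, 3]
Op 6: conn=-2 S1=44 S2=14 S3=54 blocked=[1, 2, 3]
Op 7: conn=-13 S1=33 S2=14 S3=54 blocked=[1, 2, 3]

Answer: -13 33 14 54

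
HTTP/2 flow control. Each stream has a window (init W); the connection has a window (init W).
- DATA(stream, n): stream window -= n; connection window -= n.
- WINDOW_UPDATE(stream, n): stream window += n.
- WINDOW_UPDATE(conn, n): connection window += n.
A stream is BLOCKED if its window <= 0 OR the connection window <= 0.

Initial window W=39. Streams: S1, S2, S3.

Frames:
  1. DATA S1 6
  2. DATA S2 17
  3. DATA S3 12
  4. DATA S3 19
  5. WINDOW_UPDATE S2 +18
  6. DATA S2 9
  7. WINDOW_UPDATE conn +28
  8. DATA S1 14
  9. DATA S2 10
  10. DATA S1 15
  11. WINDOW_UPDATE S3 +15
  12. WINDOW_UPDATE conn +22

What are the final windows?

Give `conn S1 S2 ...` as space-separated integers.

Answer: -13 4 21 23

Derivation:
Op 1: conn=33 S1=33 S2=39 S3=39 blocked=[]
Op 2: conn=16 S1=33 S2=22 S3=39 blocked=[]
Op 3: conn=4 S1=33 S2=22 S3=27 blocked=[]
Op 4: conn=-15 S1=33 S2=22 S3=8 blocked=[1, 2, 3]
Op 5: conn=-15 S1=33 S2=40 S3=8 blocked=[1, 2, 3]
Op 6: conn=-24 S1=33 S2=31 S3=8 blocked=[1, 2, 3]
Op 7: conn=4 S1=33 S2=31 S3=8 blocked=[]
Op 8: conn=-10 S1=19 S2=31 S3=8 blocked=[1, 2, 3]
Op 9: conn=-20 S1=19 S2=21 S3=8 blocked=[1, 2, 3]
Op 10: conn=-35 S1=4 S2=21 S3=8 blocked=[1, 2, 3]
Op 11: conn=-35 S1=4 S2=21 S3=23 blocked=[1, 2, 3]
Op 12: conn=-13 S1=4 S2=21 S3=23 blocked=[1, 2, 3]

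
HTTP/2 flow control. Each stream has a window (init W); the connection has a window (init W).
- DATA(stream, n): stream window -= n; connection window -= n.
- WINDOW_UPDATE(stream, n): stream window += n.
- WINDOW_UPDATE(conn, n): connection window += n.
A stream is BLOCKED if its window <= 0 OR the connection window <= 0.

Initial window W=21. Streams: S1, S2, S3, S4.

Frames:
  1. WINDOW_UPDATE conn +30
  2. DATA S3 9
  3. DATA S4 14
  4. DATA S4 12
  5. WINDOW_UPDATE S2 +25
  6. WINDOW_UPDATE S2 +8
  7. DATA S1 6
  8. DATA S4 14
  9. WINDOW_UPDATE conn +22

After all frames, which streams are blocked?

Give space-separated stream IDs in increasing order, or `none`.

Answer: S4

Derivation:
Op 1: conn=51 S1=21 S2=21 S3=21 S4=21 blocked=[]
Op 2: conn=42 S1=21 S2=21 S3=12 S4=21 blocked=[]
Op 3: conn=28 S1=21 S2=21 S3=12 S4=7 blocked=[]
Op 4: conn=16 S1=21 S2=21 S3=12 S4=-5 blocked=[4]
Op 5: conn=16 S1=21 S2=46 S3=12 S4=-5 blocked=[4]
Op 6: conn=16 S1=21 S2=54 S3=12 S4=-5 blocked=[4]
Op 7: conn=10 S1=15 S2=54 S3=12 S4=-5 blocked=[4]
Op 8: conn=-4 S1=15 S2=54 S3=12 S4=-19 blocked=[1, 2, 3, 4]
Op 9: conn=18 S1=15 S2=54 S3=12 S4=-19 blocked=[4]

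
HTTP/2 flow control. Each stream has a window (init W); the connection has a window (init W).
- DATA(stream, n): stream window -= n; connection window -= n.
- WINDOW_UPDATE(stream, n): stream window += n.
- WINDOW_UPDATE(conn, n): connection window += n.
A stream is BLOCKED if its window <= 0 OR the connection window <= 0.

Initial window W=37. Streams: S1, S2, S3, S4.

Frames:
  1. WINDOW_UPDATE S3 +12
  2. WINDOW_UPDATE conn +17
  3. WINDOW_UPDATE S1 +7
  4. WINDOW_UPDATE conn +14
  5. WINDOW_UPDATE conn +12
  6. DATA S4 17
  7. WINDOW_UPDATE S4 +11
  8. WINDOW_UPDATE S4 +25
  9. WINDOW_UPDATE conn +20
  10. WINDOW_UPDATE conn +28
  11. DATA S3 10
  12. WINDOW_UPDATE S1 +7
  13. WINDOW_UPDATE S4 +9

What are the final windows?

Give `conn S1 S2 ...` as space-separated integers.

Op 1: conn=37 S1=37 S2=37 S3=49 S4=37 blocked=[]
Op 2: conn=54 S1=37 S2=37 S3=49 S4=37 blocked=[]
Op 3: conn=54 S1=44 S2=37 S3=49 S4=37 blocked=[]
Op 4: conn=68 S1=44 S2=37 S3=49 S4=37 blocked=[]
Op 5: conn=80 S1=44 S2=37 S3=49 S4=37 blocked=[]
Op 6: conn=63 S1=44 S2=37 S3=49 S4=20 blocked=[]
Op 7: conn=63 S1=44 S2=37 S3=49 S4=31 blocked=[]
Op 8: conn=63 S1=44 S2=37 S3=49 S4=56 blocked=[]
Op 9: conn=83 S1=44 S2=37 S3=49 S4=56 blocked=[]
Op 10: conn=111 S1=44 S2=37 S3=49 S4=56 blocked=[]
Op 11: conn=101 S1=44 S2=37 S3=39 S4=56 blocked=[]
Op 12: conn=101 S1=51 S2=37 S3=39 S4=56 blocked=[]
Op 13: conn=101 S1=51 S2=37 S3=39 S4=65 blocked=[]

Answer: 101 51 37 39 65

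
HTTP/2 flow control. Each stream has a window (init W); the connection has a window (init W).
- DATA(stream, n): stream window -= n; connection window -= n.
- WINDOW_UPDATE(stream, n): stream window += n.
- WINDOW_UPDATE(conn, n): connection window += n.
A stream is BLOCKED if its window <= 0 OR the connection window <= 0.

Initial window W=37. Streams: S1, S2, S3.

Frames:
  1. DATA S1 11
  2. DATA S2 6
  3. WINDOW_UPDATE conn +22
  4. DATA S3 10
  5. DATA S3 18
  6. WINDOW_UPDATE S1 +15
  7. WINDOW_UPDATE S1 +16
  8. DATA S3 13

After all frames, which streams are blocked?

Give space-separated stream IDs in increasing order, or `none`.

Answer: S3

Derivation:
Op 1: conn=26 S1=26 S2=37 S3=37 blocked=[]
Op 2: conn=20 S1=26 S2=31 S3=37 blocked=[]
Op 3: conn=42 S1=26 S2=31 S3=37 blocked=[]
Op 4: conn=32 S1=26 S2=31 S3=27 blocked=[]
Op 5: conn=14 S1=26 S2=31 S3=9 blocked=[]
Op 6: conn=14 S1=41 S2=31 S3=9 blocked=[]
Op 7: conn=14 S1=57 S2=31 S3=9 blocked=[]
Op 8: conn=1 S1=57 S2=31 S3=-4 blocked=[3]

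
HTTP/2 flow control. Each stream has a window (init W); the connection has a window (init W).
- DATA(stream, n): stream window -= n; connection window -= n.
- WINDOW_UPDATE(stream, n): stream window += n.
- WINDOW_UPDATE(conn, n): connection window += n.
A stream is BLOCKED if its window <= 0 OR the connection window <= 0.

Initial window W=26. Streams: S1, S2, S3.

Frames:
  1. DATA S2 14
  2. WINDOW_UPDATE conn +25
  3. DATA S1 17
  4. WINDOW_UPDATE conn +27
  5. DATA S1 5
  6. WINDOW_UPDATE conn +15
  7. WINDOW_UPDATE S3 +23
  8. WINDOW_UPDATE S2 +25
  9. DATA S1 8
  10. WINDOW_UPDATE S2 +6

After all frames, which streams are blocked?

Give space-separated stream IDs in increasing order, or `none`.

Op 1: conn=12 S1=26 S2=12 S3=26 blocked=[]
Op 2: conn=37 S1=26 S2=12 S3=26 blocked=[]
Op 3: conn=20 S1=9 S2=12 S3=26 blocked=[]
Op 4: conn=47 S1=9 S2=12 S3=26 blocked=[]
Op 5: conn=42 S1=4 S2=12 S3=26 blocked=[]
Op 6: conn=57 S1=4 S2=12 S3=26 blocked=[]
Op 7: conn=57 S1=4 S2=12 S3=49 blocked=[]
Op 8: conn=57 S1=4 S2=37 S3=49 blocked=[]
Op 9: conn=49 S1=-4 S2=37 S3=49 blocked=[1]
Op 10: conn=49 S1=-4 S2=43 S3=49 blocked=[1]

Answer: S1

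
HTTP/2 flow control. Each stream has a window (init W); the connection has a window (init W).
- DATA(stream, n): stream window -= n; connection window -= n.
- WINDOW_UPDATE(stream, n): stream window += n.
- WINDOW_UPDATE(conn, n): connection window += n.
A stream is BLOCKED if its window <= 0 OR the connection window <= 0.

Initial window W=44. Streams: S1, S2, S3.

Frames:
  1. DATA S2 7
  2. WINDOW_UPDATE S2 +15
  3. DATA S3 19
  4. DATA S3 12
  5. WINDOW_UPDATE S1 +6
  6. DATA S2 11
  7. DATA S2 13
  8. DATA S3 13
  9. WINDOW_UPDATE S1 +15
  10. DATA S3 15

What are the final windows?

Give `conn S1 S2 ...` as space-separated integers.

Answer: -46 65 28 -15

Derivation:
Op 1: conn=37 S1=44 S2=37 S3=44 blocked=[]
Op 2: conn=37 S1=44 S2=52 S3=44 blocked=[]
Op 3: conn=18 S1=44 S2=52 S3=25 blocked=[]
Op 4: conn=6 S1=44 S2=52 S3=13 blocked=[]
Op 5: conn=6 S1=50 S2=52 S3=13 blocked=[]
Op 6: conn=-5 S1=50 S2=41 S3=13 blocked=[1, 2, 3]
Op 7: conn=-18 S1=50 S2=28 S3=13 blocked=[1, 2, 3]
Op 8: conn=-31 S1=50 S2=28 S3=0 blocked=[1, 2, 3]
Op 9: conn=-31 S1=65 S2=28 S3=0 blocked=[1, 2, 3]
Op 10: conn=-46 S1=65 S2=28 S3=-15 blocked=[1, 2, 3]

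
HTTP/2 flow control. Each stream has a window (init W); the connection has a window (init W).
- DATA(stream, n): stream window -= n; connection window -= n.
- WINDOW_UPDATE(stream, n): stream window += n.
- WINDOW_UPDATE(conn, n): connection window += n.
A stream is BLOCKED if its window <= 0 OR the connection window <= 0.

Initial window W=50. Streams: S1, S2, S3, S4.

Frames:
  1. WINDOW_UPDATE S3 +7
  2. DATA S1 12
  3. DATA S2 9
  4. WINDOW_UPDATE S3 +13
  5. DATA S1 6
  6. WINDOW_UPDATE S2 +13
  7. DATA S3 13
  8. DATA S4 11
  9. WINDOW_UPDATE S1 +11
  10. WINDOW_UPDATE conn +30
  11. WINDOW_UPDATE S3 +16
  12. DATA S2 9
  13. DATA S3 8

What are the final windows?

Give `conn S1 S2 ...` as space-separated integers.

Op 1: conn=50 S1=50 S2=50 S3=57 S4=50 blocked=[]
Op 2: conn=38 S1=38 S2=50 S3=57 S4=50 blocked=[]
Op 3: conn=29 S1=38 S2=41 S3=57 S4=50 blocked=[]
Op 4: conn=29 S1=38 S2=41 S3=70 S4=50 blocked=[]
Op 5: conn=23 S1=32 S2=41 S3=70 S4=50 blocked=[]
Op 6: conn=23 S1=32 S2=54 S3=70 S4=50 blocked=[]
Op 7: conn=10 S1=32 S2=54 S3=57 S4=50 blocked=[]
Op 8: conn=-1 S1=32 S2=54 S3=57 S4=39 blocked=[1, 2, 3, 4]
Op 9: conn=-1 S1=43 S2=54 S3=57 S4=39 blocked=[1, 2, 3, 4]
Op 10: conn=29 S1=43 S2=54 S3=57 S4=39 blocked=[]
Op 11: conn=29 S1=43 S2=54 S3=73 S4=39 blocked=[]
Op 12: conn=20 S1=43 S2=45 S3=73 S4=39 blocked=[]
Op 13: conn=12 S1=43 S2=45 S3=65 S4=39 blocked=[]

Answer: 12 43 45 65 39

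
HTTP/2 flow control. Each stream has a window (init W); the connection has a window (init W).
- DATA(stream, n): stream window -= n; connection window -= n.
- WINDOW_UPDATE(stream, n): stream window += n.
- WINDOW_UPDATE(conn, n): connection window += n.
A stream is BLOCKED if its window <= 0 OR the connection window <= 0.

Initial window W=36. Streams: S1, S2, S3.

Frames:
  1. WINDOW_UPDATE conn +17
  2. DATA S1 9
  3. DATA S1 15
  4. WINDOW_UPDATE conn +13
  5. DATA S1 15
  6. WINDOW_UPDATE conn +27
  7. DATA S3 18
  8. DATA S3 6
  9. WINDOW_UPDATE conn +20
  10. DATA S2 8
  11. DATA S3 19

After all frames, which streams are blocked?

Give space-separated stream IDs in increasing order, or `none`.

Op 1: conn=53 S1=36 S2=36 S3=36 blocked=[]
Op 2: conn=44 S1=27 S2=36 S3=36 blocked=[]
Op 3: conn=29 S1=12 S2=36 S3=36 blocked=[]
Op 4: conn=42 S1=12 S2=36 S3=36 blocked=[]
Op 5: conn=27 S1=-3 S2=36 S3=36 blocked=[1]
Op 6: conn=54 S1=-3 S2=36 S3=36 blocked=[1]
Op 7: conn=36 S1=-3 S2=36 S3=18 blocked=[1]
Op 8: conn=30 S1=-3 S2=36 S3=12 blocked=[1]
Op 9: conn=50 S1=-3 S2=36 S3=12 blocked=[1]
Op 10: conn=42 S1=-3 S2=28 S3=12 blocked=[1]
Op 11: conn=23 S1=-3 S2=28 S3=-7 blocked=[1, 3]

Answer: S1 S3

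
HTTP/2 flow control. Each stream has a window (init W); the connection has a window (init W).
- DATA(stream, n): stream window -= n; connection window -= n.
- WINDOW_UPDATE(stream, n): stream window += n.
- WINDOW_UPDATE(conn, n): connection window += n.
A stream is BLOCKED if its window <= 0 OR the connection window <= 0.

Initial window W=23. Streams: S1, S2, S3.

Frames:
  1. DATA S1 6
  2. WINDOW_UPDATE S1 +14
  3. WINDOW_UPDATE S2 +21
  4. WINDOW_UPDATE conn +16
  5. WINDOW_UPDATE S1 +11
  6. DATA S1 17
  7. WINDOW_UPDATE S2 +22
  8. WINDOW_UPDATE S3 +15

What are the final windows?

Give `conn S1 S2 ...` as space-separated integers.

Answer: 16 25 66 38

Derivation:
Op 1: conn=17 S1=17 S2=23 S3=23 blocked=[]
Op 2: conn=17 S1=31 S2=23 S3=23 blocked=[]
Op 3: conn=17 S1=31 S2=44 S3=23 blocked=[]
Op 4: conn=33 S1=31 S2=44 S3=23 blocked=[]
Op 5: conn=33 S1=42 S2=44 S3=23 blocked=[]
Op 6: conn=16 S1=25 S2=44 S3=23 blocked=[]
Op 7: conn=16 S1=25 S2=66 S3=23 blocked=[]
Op 8: conn=16 S1=25 S2=66 S3=38 blocked=[]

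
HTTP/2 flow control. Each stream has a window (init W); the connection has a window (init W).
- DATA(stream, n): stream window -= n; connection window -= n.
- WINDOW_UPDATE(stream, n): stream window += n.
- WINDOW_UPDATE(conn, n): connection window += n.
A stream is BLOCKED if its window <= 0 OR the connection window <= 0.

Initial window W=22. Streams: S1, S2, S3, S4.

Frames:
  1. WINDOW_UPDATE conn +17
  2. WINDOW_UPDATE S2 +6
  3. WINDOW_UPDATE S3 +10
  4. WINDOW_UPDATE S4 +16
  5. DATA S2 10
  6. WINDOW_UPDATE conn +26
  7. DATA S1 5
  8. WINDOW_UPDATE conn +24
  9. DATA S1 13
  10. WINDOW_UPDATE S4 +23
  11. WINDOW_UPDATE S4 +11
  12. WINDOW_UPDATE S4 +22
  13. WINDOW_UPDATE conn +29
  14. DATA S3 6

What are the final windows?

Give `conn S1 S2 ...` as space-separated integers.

Op 1: conn=39 S1=22 S2=22 S3=22 S4=22 blocked=[]
Op 2: conn=39 S1=22 S2=28 S3=22 S4=22 blocked=[]
Op 3: conn=39 S1=22 S2=28 S3=32 S4=22 blocked=[]
Op 4: conn=39 S1=22 S2=28 S3=32 S4=38 blocked=[]
Op 5: conn=29 S1=22 S2=18 S3=32 S4=38 blocked=[]
Op 6: conn=55 S1=22 S2=18 S3=32 S4=38 blocked=[]
Op 7: conn=50 S1=17 S2=18 S3=32 S4=38 blocked=[]
Op 8: conn=74 S1=17 S2=18 S3=32 S4=38 blocked=[]
Op 9: conn=61 S1=4 S2=18 S3=32 S4=38 blocked=[]
Op 10: conn=61 S1=4 S2=18 S3=32 S4=61 blocked=[]
Op 11: conn=61 S1=4 S2=18 S3=32 S4=72 blocked=[]
Op 12: conn=61 S1=4 S2=18 S3=32 S4=94 blocked=[]
Op 13: conn=90 S1=4 S2=18 S3=32 S4=94 blocked=[]
Op 14: conn=84 S1=4 S2=18 S3=26 S4=94 blocked=[]

Answer: 84 4 18 26 94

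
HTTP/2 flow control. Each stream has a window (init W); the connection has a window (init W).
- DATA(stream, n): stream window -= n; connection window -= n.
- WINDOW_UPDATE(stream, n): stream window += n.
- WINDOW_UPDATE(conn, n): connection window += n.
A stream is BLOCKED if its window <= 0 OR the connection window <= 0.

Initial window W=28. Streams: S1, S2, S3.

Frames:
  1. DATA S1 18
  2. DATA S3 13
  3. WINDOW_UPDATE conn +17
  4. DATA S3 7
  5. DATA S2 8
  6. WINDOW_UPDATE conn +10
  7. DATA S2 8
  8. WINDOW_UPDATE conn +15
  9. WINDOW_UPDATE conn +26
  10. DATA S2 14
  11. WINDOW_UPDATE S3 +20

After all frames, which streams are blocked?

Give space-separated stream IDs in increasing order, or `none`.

Answer: S2

Derivation:
Op 1: conn=10 S1=10 S2=28 S3=28 blocked=[]
Op 2: conn=-3 S1=10 S2=28 S3=15 blocked=[1, 2, 3]
Op 3: conn=14 S1=10 S2=28 S3=15 blocked=[]
Op 4: conn=7 S1=10 S2=28 S3=8 blocked=[]
Op 5: conn=-1 S1=10 S2=20 S3=8 blocked=[1, 2, 3]
Op 6: conn=9 S1=10 S2=20 S3=8 blocked=[]
Op 7: conn=1 S1=10 S2=12 S3=8 blocked=[]
Op 8: conn=16 S1=10 S2=12 S3=8 blocked=[]
Op 9: conn=42 S1=10 S2=12 S3=8 blocked=[]
Op 10: conn=28 S1=10 S2=-2 S3=8 blocked=[2]
Op 11: conn=28 S1=10 S2=-2 S3=28 blocked=[2]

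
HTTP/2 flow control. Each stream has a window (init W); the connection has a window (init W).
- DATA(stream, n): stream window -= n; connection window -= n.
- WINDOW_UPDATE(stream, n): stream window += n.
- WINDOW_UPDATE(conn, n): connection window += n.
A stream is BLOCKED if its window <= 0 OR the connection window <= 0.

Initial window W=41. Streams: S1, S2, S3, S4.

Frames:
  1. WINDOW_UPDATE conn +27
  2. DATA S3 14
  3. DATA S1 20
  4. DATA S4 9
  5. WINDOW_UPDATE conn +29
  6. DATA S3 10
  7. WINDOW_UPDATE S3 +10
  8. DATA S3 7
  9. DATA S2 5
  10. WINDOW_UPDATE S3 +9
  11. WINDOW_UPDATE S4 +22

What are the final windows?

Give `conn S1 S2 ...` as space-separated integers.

Answer: 32 21 36 29 54

Derivation:
Op 1: conn=68 S1=41 S2=41 S3=41 S4=41 blocked=[]
Op 2: conn=54 S1=41 S2=41 S3=27 S4=41 blocked=[]
Op 3: conn=34 S1=21 S2=41 S3=27 S4=41 blocked=[]
Op 4: conn=25 S1=21 S2=41 S3=27 S4=32 blocked=[]
Op 5: conn=54 S1=21 S2=41 S3=27 S4=32 blocked=[]
Op 6: conn=44 S1=21 S2=41 S3=17 S4=32 blocked=[]
Op 7: conn=44 S1=21 S2=41 S3=27 S4=32 blocked=[]
Op 8: conn=37 S1=21 S2=41 S3=20 S4=32 blocked=[]
Op 9: conn=32 S1=21 S2=36 S3=20 S4=32 blocked=[]
Op 10: conn=32 S1=21 S2=36 S3=29 S4=32 blocked=[]
Op 11: conn=32 S1=21 S2=36 S3=29 S4=54 blocked=[]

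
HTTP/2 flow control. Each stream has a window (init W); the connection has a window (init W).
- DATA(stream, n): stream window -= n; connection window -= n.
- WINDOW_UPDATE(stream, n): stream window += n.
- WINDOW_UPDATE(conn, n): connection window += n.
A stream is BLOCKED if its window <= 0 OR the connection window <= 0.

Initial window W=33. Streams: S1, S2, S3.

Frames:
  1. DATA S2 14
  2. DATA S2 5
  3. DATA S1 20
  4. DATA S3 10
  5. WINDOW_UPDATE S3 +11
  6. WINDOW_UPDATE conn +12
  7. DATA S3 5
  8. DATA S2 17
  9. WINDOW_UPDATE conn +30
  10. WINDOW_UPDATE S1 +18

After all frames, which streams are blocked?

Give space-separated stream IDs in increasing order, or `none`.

Answer: S2

Derivation:
Op 1: conn=19 S1=33 S2=19 S3=33 blocked=[]
Op 2: conn=14 S1=33 S2=14 S3=33 blocked=[]
Op 3: conn=-6 S1=13 S2=14 S3=33 blocked=[1, 2, 3]
Op 4: conn=-16 S1=13 S2=14 S3=23 blocked=[1, 2, 3]
Op 5: conn=-16 S1=13 S2=14 S3=34 blocked=[1, 2, 3]
Op 6: conn=-4 S1=13 S2=14 S3=34 blocked=[1, 2, 3]
Op 7: conn=-9 S1=13 S2=14 S3=29 blocked=[1, 2, 3]
Op 8: conn=-26 S1=13 S2=-3 S3=29 blocked=[1, 2, 3]
Op 9: conn=4 S1=13 S2=-3 S3=29 blocked=[2]
Op 10: conn=4 S1=31 S2=-3 S3=29 blocked=[2]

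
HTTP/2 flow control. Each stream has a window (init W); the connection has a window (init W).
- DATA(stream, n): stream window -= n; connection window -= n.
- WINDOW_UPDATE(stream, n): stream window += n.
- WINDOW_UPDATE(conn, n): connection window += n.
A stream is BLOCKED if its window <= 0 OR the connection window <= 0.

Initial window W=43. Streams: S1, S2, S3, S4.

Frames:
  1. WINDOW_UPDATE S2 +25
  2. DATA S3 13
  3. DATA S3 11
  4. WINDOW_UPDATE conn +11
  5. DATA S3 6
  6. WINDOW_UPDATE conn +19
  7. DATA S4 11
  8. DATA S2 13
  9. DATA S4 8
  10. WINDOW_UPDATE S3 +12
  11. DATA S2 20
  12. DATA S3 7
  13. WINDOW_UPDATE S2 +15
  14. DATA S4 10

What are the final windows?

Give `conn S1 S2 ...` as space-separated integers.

Answer: -26 43 50 18 14

Derivation:
Op 1: conn=43 S1=43 S2=68 S3=43 S4=43 blocked=[]
Op 2: conn=30 S1=43 S2=68 S3=30 S4=43 blocked=[]
Op 3: conn=19 S1=43 S2=68 S3=19 S4=43 blocked=[]
Op 4: conn=30 S1=43 S2=68 S3=19 S4=43 blocked=[]
Op 5: conn=24 S1=43 S2=68 S3=13 S4=43 blocked=[]
Op 6: conn=43 S1=43 S2=68 S3=13 S4=43 blocked=[]
Op 7: conn=32 S1=43 S2=68 S3=13 S4=32 blocked=[]
Op 8: conn=19 S1=43 S2=55 S3=13 S4=32 blocked=[]
Op 9: conn=11 S1=43 S2=55 S3=13 S4=24 blocked=[]
Op 10: conn=11 S1=43 S2=55 S3=25 S4=24 blocked=[]
Op 11: conn=-9 S1=43 S2=35 S3=25 S4=24 blocked=[1, 2, 3, 4]
Op 12: conn=-16 S1=43 S2=35 S3=18 S4=24 blocked=[1, 2, 3, 4]
Op 13: conn=-16 S1=43 S2=50 S3=18 S4=24 blocked=[1, 2, 3, 4]
Op 14: conn=-26 S1=43 S2=50 S3=18 S4=14 blocked=[1, 2, 3, 4]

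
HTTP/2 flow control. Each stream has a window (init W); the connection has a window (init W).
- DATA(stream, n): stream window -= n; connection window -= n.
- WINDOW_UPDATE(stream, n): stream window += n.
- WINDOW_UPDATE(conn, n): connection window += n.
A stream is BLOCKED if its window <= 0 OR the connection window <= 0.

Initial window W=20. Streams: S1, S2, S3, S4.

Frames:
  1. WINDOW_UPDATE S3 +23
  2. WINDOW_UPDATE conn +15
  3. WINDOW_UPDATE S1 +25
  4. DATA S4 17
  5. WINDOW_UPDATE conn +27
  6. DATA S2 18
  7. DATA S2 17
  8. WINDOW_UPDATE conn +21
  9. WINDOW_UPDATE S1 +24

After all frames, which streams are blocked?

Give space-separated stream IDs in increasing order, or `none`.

Op 1: conn=20 S1=20 S2=20 S3=43 S4=20 blocked=[]
Op 2: conn=35 S1=20 S2=20 S3=43 S4=20 blocked=[]
Op 3: conn=35 S1=45 S2=20 S3=43 S4=20 blocked=[]
Op 4: conn=18 S1=45 S2=20 S3=43 S4=3 blocked=[]
Op 5: conn=45 S1=45 S2=20 S3=43 S4=3 blocked=[]
Op 6: conn=27 S1=45 S2=2 S3=43 S4=3 blocked=[]
Op 7: conn=10 S1=45 S2=-15 S3=43 S4=3 blocked=[2]
Op 8: conn=31 S1=45 S2=-15 S3=43 S4=3 blocked=[2]
Op 9: conn=31 S1=69 S2=-15 S3=43 S4=3 blocked=[2]

Answer: S2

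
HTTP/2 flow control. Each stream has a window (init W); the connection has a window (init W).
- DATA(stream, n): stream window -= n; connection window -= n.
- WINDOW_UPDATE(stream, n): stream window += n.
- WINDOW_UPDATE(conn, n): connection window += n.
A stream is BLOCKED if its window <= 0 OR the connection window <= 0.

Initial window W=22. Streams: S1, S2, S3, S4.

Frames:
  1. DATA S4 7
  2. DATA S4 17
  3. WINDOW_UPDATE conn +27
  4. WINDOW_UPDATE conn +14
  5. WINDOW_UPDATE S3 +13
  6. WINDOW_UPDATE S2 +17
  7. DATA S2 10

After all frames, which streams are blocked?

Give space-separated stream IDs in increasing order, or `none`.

Answer: S4

Derivation:
Op 1: conn=15 S1=22 S2=22 S3=22 S4=15 blocked=[]
Op 2: conn=-2 S1=22 S2=22 S3=22 S4=-2 blocked=[1, 2, 3, 4]
Op 3: conn=25 S1=22 S2=22 S3=22 S4=-2 blocked=[4]
Op 4: conn=39 S1=22 S2=22 S3=22 S4=-2 blocked=[4]
Op 5: conn=39 S1=22 S2=22 S3=35 S4=-2 blocked=[4]
Op 6: conn=39 S1=22 S2=39 S3=35 S4=-2 blocked=[4]
Op 7: conn=29 S1=22 S2=29 S3=35 S4=-2 blocked=[4]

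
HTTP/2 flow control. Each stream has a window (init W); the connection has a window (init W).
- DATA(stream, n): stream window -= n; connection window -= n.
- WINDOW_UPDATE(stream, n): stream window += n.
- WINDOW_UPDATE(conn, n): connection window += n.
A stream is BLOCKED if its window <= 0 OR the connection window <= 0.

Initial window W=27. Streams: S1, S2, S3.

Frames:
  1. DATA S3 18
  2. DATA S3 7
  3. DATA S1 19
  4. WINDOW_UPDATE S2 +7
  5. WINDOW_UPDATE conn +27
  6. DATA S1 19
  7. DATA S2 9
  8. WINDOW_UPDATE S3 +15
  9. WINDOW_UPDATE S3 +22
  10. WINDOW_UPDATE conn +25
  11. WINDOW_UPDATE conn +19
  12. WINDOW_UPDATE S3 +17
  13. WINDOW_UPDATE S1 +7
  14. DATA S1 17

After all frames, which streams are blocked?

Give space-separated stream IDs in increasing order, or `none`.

Answer: S1

Derivation:
Op 1: conn=9 S1=27 S2=27 S3=9 blocked=[]
Op 2: conn=2 S1=27 S2=27 S3=2 blocked=[]
Op 3: conn=-17 S1=8 S2=27 S3=2 blocked=[1, 2, 3]
Op 4: conn=-17 S1=8 S2=34 S3=2 blocked=[1, 2, 3]
Op 5: conn=10 S1=8 S2=34 S3=2 blocked=[]
Op 6: conn=-9 S1=-11 S2=34 S3=2 blocked=[1, 2, 3]
Op 7: conn=-18 S1=-11 S2=25 S3=2 blocked=[1, 2, 3]
Op 8: conn=-18 S1=-11 S2=25 S3=17 blocked=[1, 2, 3]
Op 9: conn=-18 S1=-11 S2=25 S3=39 blocked=[1, 2, 3]
Op 10: conn=7 S1=-11 S2=25 S3=39 blocked=[1]
Op 11: conn=26 S1=-11 S2=25 S3=39 blocked=[1]
Op 12: conn=26 S1=-11 S2=25 S3=56 blocked=[1]
Op 13: conn=26 S1=-4 S2=25 S3=56 blocked=[1]
Op 14: conn=9 S1=-21 S2=25 S3=56 blocked=[1]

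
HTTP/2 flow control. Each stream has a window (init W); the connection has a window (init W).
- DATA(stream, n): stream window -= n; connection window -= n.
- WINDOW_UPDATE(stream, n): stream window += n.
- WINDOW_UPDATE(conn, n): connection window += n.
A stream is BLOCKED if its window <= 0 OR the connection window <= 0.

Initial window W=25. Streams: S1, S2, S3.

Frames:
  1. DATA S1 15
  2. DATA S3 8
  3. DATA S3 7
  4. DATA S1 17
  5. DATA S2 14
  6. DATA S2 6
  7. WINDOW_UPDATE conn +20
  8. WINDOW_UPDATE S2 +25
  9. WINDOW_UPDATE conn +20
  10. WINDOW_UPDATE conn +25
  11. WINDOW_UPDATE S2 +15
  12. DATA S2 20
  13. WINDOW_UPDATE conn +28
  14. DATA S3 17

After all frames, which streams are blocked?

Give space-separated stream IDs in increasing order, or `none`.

Answer: S1 S3

Derivation:
Op 1: conn=10 S1=10 S2=25 S3=25 blocked=[]
Op 2: conn=2 S1=10 S2=25 S3=17 blocked=[]
Op 3: conn=-5 S1=10 S2=25 S3=10 blocked=[1, 2, 3]
Op 4: conn=-22 S1=-7 S2=25 S3=10 blocked=[1, 2, 3]
Op 5: conn=-36 S1=-7 S2=11 S3=10 blocked=[1, 2, 3]
Op 6: conn=-42 S1=-7 S2=5 S3=10 blocked=[1, 2, 3]
Op 7: conn=-22 S1=-7 S2=5 S3=10 blocked=[1, 2, 3]
Op 8: conn=-22 S1=-7 S2=30 S3=10 blocked=[1, 2, 3]
Op 9: conn=-2 S1=-7 S2=30 S3=10 blocked=[1, 2, 3]
Op 10: conn=23 S1=-7 S2=30 S3=10 blocked=[1]
Op 11: conn=23 S1=-7 S2=45 S3=10 blocked=[1]
Op 12: conn=3 S1=-7 S2=25 S3=10 blocked=[1]
Op 13: conn=31 S1=-7 S2=25 S3=10 blocked=[1]
Op 14: conn=14 S1=-7 S2=25 S3=-7 blocked=[1, 3]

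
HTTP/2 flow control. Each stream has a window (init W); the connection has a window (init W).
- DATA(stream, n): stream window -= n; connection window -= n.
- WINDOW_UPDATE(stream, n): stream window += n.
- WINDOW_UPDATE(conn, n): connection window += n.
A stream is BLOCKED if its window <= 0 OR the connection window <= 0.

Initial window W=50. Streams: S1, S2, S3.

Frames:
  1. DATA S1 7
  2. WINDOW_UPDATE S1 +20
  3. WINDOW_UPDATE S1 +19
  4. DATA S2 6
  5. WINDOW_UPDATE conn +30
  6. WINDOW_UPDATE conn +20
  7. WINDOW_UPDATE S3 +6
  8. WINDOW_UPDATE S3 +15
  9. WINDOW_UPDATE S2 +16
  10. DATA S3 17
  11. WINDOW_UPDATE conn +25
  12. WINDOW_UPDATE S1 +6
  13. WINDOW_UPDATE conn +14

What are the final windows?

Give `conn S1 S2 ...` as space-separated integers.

Op 1: conn=43 S1=43 S2=50 S3=50 blocked=[]
Op 2: conn=43 S1=63 S2=50 S3=50 blocked=[]
Op 3: conn=43 S1=82 S2=50 S3=50 blocked=[]
Op 4: conn=37 S1=82 S2=44 S3=50 blocked=[]
Op 5: conn=67 S1=82 S2=44 S3=50 blocked=[]
Op 6: conn=87 S1=82 S2=44 S3=50 blocked=[]
Op 7: conn=87 S1=82 S2=44 S3=56 blocked=[]
Op 8: conn=87 S1=82 S2=44 S3=71 blocked=[]
Op 9: conn=87 S1=82 S2=60 S3=71 blocked=[]
Op 10: conn=70 S1=82 S2=60 S3=54 blocked=[]
Op 11: conn=95 S1=82 S2=60 S3=54 blocked=[]
Op 12: conn=95 S1=88 S2=60 S3=54 blocked=[]
Op 13: conn=109 S1=88 S2=60 S3=54 blocked=[]

Answer: 109 88 60 54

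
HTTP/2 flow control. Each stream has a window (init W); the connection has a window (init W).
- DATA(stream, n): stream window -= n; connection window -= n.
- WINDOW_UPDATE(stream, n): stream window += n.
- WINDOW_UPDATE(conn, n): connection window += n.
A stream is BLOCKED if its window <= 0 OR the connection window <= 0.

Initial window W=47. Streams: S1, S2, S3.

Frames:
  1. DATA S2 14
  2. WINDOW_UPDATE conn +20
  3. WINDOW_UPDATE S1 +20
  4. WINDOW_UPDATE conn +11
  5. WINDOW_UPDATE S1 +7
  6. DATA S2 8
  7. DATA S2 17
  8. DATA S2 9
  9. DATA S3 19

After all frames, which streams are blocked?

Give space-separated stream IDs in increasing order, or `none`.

Answer: S2

Derivation:
Op 1: conn=33 S1=47 S2=33 S3=47 blocked=[]
Op 2: conn=53 S1=47 S2=33 S3=47 blocked=[]
Op 3: conn=53 S1=67 S2=33 S3=47 blocked=[]
Op 4: conn=64 S1=67 S2=33 S3=47 blocked=[]
Op 5: conn=64 S1=74 S2=33 S3=47 blocked=[]
Op 6: conn=56 S1=74 S2=25 S3=47 blocked=[]
Op 7: conn=39 S1=74 S2=8 S3=47 blocked=[]
Op 8: conn=30 S1=74 S2=-1 S3=47 blocked=[2]
Op 9: conn=11 S1=74 S2=-1 S3=28 blocked=[2]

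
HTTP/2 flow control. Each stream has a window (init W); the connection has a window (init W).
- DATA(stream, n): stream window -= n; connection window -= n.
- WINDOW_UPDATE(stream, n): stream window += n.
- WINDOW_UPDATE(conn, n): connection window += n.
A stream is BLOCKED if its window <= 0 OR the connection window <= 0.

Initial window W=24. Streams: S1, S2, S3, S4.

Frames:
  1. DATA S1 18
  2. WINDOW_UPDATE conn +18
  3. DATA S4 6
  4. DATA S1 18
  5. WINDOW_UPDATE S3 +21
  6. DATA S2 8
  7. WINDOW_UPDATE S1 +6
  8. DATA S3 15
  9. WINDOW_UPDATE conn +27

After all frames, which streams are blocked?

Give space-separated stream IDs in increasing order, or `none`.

Answer: S1

Derivation:
Op 1: conn=6 S1=6 S2=24 S3=24 S4=24 blocked=[]
Op 2: conn=24 S1=6 S2=24 S3=24 S4=24 blocked=[]
Op 3: conn=18 S1=6 S2=24 S3=24 S4=18 blocked=[]
Op 4: conn=0 S1=-12 S2=24 S3=24 S4=18 blocked=[1, 2, 3, 4]
Op 5: conn=0 S1=-12 S2=24 S3=45 S4=18 blocked=[1, 2, 3, 4]
Op 6: conn=-8 S1=-12 S2=16 S3=45 S4=18 blocked=[1, 2, 3, 4]
Op 7: conn=-8 S1=-6 S2=16 S3=45 S4=18 blocked=[1, 2, 3, 4]
Op 8: conn=-23 S1=-6 S2=16 S3=30 S4=18 blocked=[1, 2, 3, 4]
Op 9: conn=4 S1=-6 S2=16 S3=30 S4=18 blocked=[1]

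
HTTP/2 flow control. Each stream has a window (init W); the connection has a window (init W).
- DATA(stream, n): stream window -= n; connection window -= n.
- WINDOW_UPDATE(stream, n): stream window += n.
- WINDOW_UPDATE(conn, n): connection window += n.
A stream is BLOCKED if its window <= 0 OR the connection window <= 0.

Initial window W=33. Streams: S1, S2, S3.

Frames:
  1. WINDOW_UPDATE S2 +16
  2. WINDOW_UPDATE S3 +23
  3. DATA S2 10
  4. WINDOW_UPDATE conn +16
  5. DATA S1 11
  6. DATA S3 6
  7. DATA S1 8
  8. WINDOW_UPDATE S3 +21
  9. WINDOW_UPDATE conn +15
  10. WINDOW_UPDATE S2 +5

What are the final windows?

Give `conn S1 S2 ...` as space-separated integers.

Op 1: conn=33 S1=33 S2=49 S3=33 blocked=[]
Op 2: conn=33 S1=33 S2=49 S3=56 blocked=[]
Op 3: conn=23 S1=33 S2=39 S3=56 blocked=[]
Op 4: conn=39 S1=33 S2=39 S3=56 blocked=[]
Op 5: conn=28 S1=22 S2=39 S3=56 blocked=[]
Op 6: conn=22 S1=22 S2=39 S3=50 blocked=[]
Op 7: conn=14 S1=14 S2=39 S3=50 blocked=[]
Op 8: conn=14 S1=14 S2=39 S3=71 blocked=[]
Op 9: conn=29 S1=14 S2=39 S3=71 blocked=[]
Op 10: conn=29 S1=14 S2=44 S3=71 blocked=[]

Answer: 29 14 44 71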